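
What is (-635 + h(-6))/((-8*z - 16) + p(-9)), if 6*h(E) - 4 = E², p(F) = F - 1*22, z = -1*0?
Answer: 1885/141 ≈ 13.369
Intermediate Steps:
z = 0
p(F) = -22 + F (p(F) = F - 22 = -22 + F)
h(E) = ⅔ + E²/6
(-635 + h(-6))/((-8*z - 16) + p(-9)) = (-635 + (⅔ + (⅙)*(-6)²))/((-8*0 - 16) + (-22 - 9)) = (-635 + (⅔ + (⅙)*36))/((0 - 16) - 31) = (-635 + (⅔ + 6))/(-16 - 31) = (-635 + 20/3)/(-47) = -1885/3*(-1/47) = 1885/141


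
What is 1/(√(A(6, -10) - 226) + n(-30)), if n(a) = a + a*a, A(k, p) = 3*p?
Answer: 435/378578 - 4*I/189289 ≈ 0.001149 - 2.1132e-5*I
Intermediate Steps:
n(a) = a + a²
1/(√(A(6, -10) - 226) + n(-30)) = 1/(√(3*(-10) - 226) - 30*(1 - 30)) = 1/(√(-30 - 226) - 30*(-29)) = 1/(√(-256) + 870) = 1/(16*I + 870) = 1/(870 + 16*I) = (870 - 16*I)/757156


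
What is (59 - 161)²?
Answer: 10404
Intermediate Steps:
(59 - 161)² = (-102)² = 10404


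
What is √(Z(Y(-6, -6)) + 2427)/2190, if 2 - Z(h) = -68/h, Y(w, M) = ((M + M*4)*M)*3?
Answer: √1229745/49275 ≈ 0.022505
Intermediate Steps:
Y(w, M) = 15*M² (Y(w, M) = ((M + 4*M)*M)*3 = ((5*M)*M)*3 = (5*M²)*3 = 15*M²)
Z(h) = 2 + 68/h (Z(h) = 2 - (-68)/h = 2 + 68/h)
√(Z(Y(-6, -6)) + 2427)/2190 = √((2 + 68/((15*(-6)²))) + 2427)/2190 = √((2 + 68/((15*36))) + 2427)*(1/2190) = √((2 + 68/540) + 2427)*(1/2190) = √((2 + 68*(1/540)) + 2427)*(1/2190) = √((2 + 17/135) + 2427)*(1/2190) = √(287/135 + 2427)*(1/2190) = √(327932/135)*(1/2190) = (2*√1229745/45)*(1/2190) = √1229745/49275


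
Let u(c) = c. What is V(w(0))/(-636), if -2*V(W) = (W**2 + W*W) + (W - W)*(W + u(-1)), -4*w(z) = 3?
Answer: 3/3392 ≈ 0.00088443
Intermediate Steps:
w(z) = -3/4 (w(z) = -1/4*3 = -3/4)
V(W) = -W**2 (V(W) = -((W**2 + W*W) + (W - W)*(W - 1))/2 = -((W**2 + W**2) + 0*(-1 + W))/2 = -(2*W**2 + 0)/2 = -W**2)
V(w(0))/(-636) = -(-3/4)**2/(-636) = -1*9/16*(-1/636) = -9/16*(-1/636) = 3/3392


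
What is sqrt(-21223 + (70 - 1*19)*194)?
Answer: I*sqrt(11329) ≈ 106.44*I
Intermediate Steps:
sqrt(-21223 + (70 - 1*19)*194) = sqrt(-21223 + (70 - 19)*194) = sqrt(-21223 + 51*194) = sqrt(-21223 + 9894) = sqrt(-11329) = I*sqrt(11329)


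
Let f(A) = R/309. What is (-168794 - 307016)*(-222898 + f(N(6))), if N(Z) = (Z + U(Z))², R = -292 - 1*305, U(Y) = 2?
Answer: 10923975716330/103 ≈ 1.0606e+11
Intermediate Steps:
R = -597 (R = -292 - 305 = -597)
N(Z) = (2 + Z)² (N(Z) = (Z + 2)² = (2 + Z)²)
f(A) = -199/103 (f(A) = -597/309 = -597*1/309 = -199/103)
(-168794 - 307016)*(-222898 + f(N(6))) = (-168794 - 307016)*(-222898 - 199/103) = -475810*(-22958693/103) = 10923975716330/103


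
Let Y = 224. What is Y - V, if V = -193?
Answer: 417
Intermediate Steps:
Y - V = 224 - 1*(-193) = 224 + 193 = 417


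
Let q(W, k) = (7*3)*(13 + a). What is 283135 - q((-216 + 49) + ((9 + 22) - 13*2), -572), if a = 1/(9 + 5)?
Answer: 565721/2 ≈ 2.8286e+5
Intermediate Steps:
a = 1/14 ≈ 0.071429
q(W, k) = 549/2 (q(W, k) = (7*3)*(13 + 1/14) = 21*(183/14) = 549/2)
283135 - q((-216 + 49) + ((9 + 22) - 13*2), -572) = 283135 - 1*549/2 = 283135 - 549/2 = 565721/2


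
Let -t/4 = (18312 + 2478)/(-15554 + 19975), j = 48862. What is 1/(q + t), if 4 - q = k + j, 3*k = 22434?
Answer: -4421/249144616 ≈ -1.7745e-5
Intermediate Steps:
k = 7478 (k = (⅓)*22434 = 7478)
t = -83160/4421 (t = -4*(18312 + 2478)/(-15554 + 19975) = -83160/4421 ≈ -18.810)
q = -56336 (q = 4 - (7478 + 48862) = 4 - 1*56340 = 4 - 56340 = -56336)
1/(q + t) = 1/(-56336 - 83160/4421) = 1/(-249144616/4421) = -4421/249144616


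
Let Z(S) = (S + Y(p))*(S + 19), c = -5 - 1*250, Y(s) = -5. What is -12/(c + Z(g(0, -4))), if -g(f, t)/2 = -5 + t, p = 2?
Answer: -6/113 ≈ -0.053097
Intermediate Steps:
g(f, t) = 10 - 2*t (g(f, t) = -2*(-5 + t) = 10 - 2*t)
c = -255 (c = -5 - 250 = -255)
Z(S) = (-5 + S)*(19 + S) (Z(S) = (S - 5)*(S + 19) = (-5 + S)*(19 + S))
-12/(c + Z(g(0, -4))) = -12/(-255 + (-95 + (10 - 2*(-4))² + 14*(10 - 2*(-4)))) = -12/(-255 + (-95 + (10 + 8)² + 14*(10 + 8))) = -12/(-255 + (-95 + 18² + 14*18)) = -12/(-255 + (-95 + 324 + 252)) = -12/(-255 + 481) = -12/226 = -12*1/226 = -6/113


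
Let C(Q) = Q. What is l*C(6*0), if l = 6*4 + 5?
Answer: 0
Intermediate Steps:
l = 29 (l = 24 + 5 = 29)
l*C(6*0) = 29*(6*0) = 29*0 = 0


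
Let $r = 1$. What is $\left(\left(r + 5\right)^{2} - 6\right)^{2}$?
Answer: $900$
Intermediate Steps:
$\left(\left(r + 5\right)^{2} - 6\right)^{2} = \left(\left(1 + 5\right)^{2} - 6\right)^{2} = \left(6^{2} - 6\right)^{2} = \left(36 - 6\right)^{2} = 30^{2} = 900$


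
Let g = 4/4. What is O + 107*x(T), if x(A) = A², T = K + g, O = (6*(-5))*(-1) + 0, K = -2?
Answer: 137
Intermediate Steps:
O = 30 (O = -30*(-1) + 0 = 30 + 0 = 30)
g = 1 (g = 4*(¼) = 1)
T = -1 (T = -2 + 1 = -1)
O + 107*x(T) = 30 + 107*(-1)² = 30 + 107*1 = 30 + 107 = 137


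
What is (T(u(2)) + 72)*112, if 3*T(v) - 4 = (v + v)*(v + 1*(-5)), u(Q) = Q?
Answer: 23296/3 ≈ 7765.3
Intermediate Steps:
T(v) = 4/3 + 2*v*(-5 + v)/3 (T(v) = 4/3 + ((v + v)*(v + 1*(-5)))/3 = 4/3 + ((2*v)*(v - 5))/3 = 4/3 + ((2*v)*(-5 + v))/3 = 4/3 + (2*v*(-5 + v))/3 = 4/3 + 2*v*(-5 + v)/3)
(T(u(2)) + 72)*112 = ((4/3 - 10/3*2 + (⅔)*2²) + 72)*112 = ((4/3 - 20/3 + (⅔)*4) + 72)*112 = ((4/3 - 20/3 + 8/3) + 72)*112 = (-8/3 + 72)*112 = (208/3)*112 = 23296/3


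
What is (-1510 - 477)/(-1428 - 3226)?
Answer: 1987/4654 ≈ 0.42694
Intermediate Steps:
(-1510 - 477)/(-1428 - 3226) = -1987/(-4654) = -1987*(-1/4654) = 1987/4654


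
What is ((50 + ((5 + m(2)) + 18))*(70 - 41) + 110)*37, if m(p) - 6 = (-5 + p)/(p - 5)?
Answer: 89910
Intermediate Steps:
m(p) = 7 (m(p) = 6 + (-5 + p)/(p - 5) = 6 + (-5 + p)/(-5 + p) = 6 + 1 = 7)
((50 + ((5 + m(2)) + 18))*(70 - 41) + 110)*37 = ((50 + ((5 + 7) + 18))*(70 - 41) + 110)*37 = ((50 + (12 + 18))*29 + 110)*37 = ((50 + 30)*29 + 110)*37 = (80*29 + 110)*37 = (2320 + 110)*37 = 2430*37 = 89910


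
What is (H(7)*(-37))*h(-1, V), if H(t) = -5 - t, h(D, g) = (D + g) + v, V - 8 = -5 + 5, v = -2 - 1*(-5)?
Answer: 4440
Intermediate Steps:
v = 3 (v = -2 + 5 = 3)
V = 8 (V = 8 + (-5 + 5) = 8 + 0 = 8)
h(D, g) = 3 + D + g (h(D, g) = (D + g) + 3 = 3 + D + g)
(H(7)*(-37))*h(-1, V) = ((-5 - 1*7)*(-37))*(3 - 1 + 8) = ((-5 - 7)*(-37))*10 = -12*(-37)*10 = 444*10 = 4440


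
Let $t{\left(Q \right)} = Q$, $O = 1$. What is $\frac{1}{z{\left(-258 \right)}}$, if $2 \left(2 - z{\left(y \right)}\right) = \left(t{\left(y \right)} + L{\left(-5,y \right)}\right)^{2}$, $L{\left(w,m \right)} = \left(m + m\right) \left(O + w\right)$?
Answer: $- \frac{1}{1630816} \approx -6.1319 \cdot 10^{-7}$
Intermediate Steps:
$L{\left(w,m \right)} = 2 m \left(1 + w\right)$ ($L{\left(w,m \right)} = \left(m + m\right) \left(1 + w\right) = 2 m \left(1 + w\right)$)
$z{\left(y \right)} = 2 - \frac{49 y^{2}}{2}$ ($z{\left(y \right)} = 2 - \frac{\left(y + 2 y \left(1 - 5\right)\right)^{2}}{2} = 2 - \frac{\left(y + 2 y \left(-4\right)\right)^{2}}{2} = 2 - \frac{\left(y - 8 y\right)^{2}}{2} = 2 - \frac{\left(- 7 y\right)^{2}}{2} = 2 - \frac{49 y^{2}}{2}$)
$\frac{1}{z{\left(-258 \right)}} = \frac{1}{2 - \frac{49 \left(-258\right)^{2}}{2}} = \frac{1}{2 - 1630818} = \frac{1}{-1630816} = - \frac{1}{1630816}$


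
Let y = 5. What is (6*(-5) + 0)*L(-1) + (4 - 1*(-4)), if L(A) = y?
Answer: -142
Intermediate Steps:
L(A) = 5
(6*(-5) + 0)*L(-1) + (4 - 1*(-4)) = (6*(-5) + 0)*5 + (4 - 1*(-4)) = (-30 + 0)*5 + (4 + 4) = -30*5 + 8 = -150 + 8 = -142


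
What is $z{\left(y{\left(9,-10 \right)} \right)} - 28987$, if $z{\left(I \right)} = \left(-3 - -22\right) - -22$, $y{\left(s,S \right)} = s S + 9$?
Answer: $-28946$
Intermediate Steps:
$y{\left(s,S \right)} = 9 + S s$ ($y{\left(s,S \right)} = S s + 9 = 9 + S s$)
$z{\left(I \right)} = 41$ ($z{\left(I \right)} = \left(-3 + 22\right) + 22 = 19 + 22 = 41$)
$z{\left(y{\left(9,-10 \right)} \right)} - 28987 = 41 - 28987 = -28946$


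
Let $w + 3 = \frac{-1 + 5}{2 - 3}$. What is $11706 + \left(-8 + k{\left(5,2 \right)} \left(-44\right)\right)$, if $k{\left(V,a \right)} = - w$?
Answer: $11390$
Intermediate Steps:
$w = -7$ ($w = -3 + \frac{-1 + 5}{2 - 3} = -3 + \frac{4}{-1} = -3 + 4 \left(-1\right) = -3 - 4 = -7$)
$k{\left(V,a \right)} = 7$ ($k{\left(V,a \right)} = \left(-1\right) \left(-7\right) = 7$)
$11706 + \left(-8 + k{\left(5,2 \right)} \left(-44\right)\right) = 11706 + \left(-8 + 7 \left(-44\right)\right) = 11706 - 316 = 11390$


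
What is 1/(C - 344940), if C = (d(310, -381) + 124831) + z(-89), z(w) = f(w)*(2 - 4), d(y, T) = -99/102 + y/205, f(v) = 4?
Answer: -1394/306842343 ≈ -4.5430e-6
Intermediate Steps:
d(y, T) = -33/34 + y/205 (d(y, T) = -99*1/102 + y*(1/205) = -33/34 + y/205)
z(w) = -8 (z(w) = 4*(2 - 4) = 4*(-2) = -8)
C = 174004017/1394 (C = ((-33/34 + (1/205)*310) + 124831) - 8 = ((-33/34 + 62/41) + 124831) - 8 = (755/1394 + 124831) - 8 = 174015169/1394 - 8 = 174004017/1394 ≈ 1.2482e+5)
1/(C - 344940) = 1/(174004017/1394 - 344940) = 1/(-306842343/1394) = -1394/306842343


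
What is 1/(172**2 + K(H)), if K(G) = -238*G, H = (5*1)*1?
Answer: 1/28394 ≈ 3.5219e-5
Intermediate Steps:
H = 5 (H = 5*1 = 5)
1/(172**2 + K(H)) = 1/(172**2 - 238*5) = 1/(29584 - 1190) = 1/28394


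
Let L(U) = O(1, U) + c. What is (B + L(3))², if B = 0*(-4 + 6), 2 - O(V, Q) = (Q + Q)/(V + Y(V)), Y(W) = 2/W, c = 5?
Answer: 25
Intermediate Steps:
O(V, Q) = 2 - 2*Q/(V + 2/V) (O(V, Q) = 2 - (Q + Q)/(V + 2/V) = 2 - 2*Q/(V + 2/V))
B = 0 (B = 0*2 = 0)
L(U) = 7 - 2*U/3 (L(U) = 2*(2 + 1*(1 - U))/(2 + 1²) + 5 = 2*(2 + (1 - U))/(2 + 1) + 5 = 2*(3 - U)/3 + 5 = 2*(⅓)*(3 - U) + 5 = (2 - 2*U/3) + 5 = 7 - 2*U/3)
(B + L(3))² = (0 + (7 - ⅔*3))² = (0 + (7 - 2))² = (0 + 5)² = 5² = 25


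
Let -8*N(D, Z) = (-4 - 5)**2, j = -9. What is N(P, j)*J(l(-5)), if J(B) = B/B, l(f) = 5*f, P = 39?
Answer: -81/8 ≈ -10.125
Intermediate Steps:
N(D, Z) = -81/8 (N(D, Z) = -(-4 - 5)**2/8 = -1/8*(-9)**2 = -1/8*81 = -81/8)
J(B) = 1
N(P, j)*J(l(-5)) = -81/8*1 = -81/8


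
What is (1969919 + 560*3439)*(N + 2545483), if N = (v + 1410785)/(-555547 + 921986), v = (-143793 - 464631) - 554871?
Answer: 3633825666642492993/366439 ≈ 9.9166e+12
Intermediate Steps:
v = -1163295 (v = -608424 - 554871 = -1163295)
N = 247490/366439 (N = (-1163295 + 1410785)/(-555547 + 921986) = 247490/366439 ≈ 0.67539)
(1969919 + 560*3439)*(N + 2545483) = (1969919 + 560*3439)*(247490/366439 + 2545483) = (1969919 + 1925840)*(932764492527/366439) = 3895759*(932764492527/366439) = 3633825666642492993/366439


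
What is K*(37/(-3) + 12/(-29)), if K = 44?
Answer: -48796/87 ≈ -560.87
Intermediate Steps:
K*(37/(-3) + 12/(-29)) = 44*(37/(-3) + 12/(-29)) = 44*(37*(-⅓) + 12*(-1/29)) = 44*(-37/3 - 12/29) = 44*(-1109/87) = -48796/87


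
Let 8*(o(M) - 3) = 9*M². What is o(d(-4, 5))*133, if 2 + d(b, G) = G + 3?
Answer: 11571/2 ≈ 5785.5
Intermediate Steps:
d(b, G) = 1 + G (d(b, G) = -2 + (G + 3) = -2 + (3 + G) = 1 + G)
o(M) = 3 + 9*M²/8 (o(M) = 3 + (9*M²)/8 = 3 + 9*M²/8)
o(d(-4, 5))*133 = (3 + 9*(1 + 5)²/8)*133 = (3 + (9/8)*6²)*133 = (3 + (9/8)*36)*133 = (3 + 81/2)*133 = (87/2)*133 = 11571/2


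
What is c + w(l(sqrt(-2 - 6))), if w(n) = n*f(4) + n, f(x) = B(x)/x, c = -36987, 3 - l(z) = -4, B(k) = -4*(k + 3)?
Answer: -37029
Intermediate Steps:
B(k) = -12 - 4*k (B(k) = -4*(3 + k) = -12 - 4*k)
l(z) = 7 (l(z) = 3 - 1*(-4) = 3 + 4 = 7)
f(x) = (-12 - 4*x)/x
w(n) = -6*n (w(n) = n*(-4 - 12/4) + n = n*(-4 - 12*1/4) + n = n*(-4 - 3) + n = n*(-7) + n = -7*n + n = -6*n)
c + w(l(sqrt(-2 - 6))) = -36987 - 6*7 = -36987 - 42 = -37029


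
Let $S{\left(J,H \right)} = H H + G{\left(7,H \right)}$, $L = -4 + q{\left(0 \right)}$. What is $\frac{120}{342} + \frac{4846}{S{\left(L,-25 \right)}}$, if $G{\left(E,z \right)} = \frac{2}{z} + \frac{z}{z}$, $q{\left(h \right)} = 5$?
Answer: $\frac{1203085}{148656} \approx 8.0931$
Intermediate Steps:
$G{\left(E,z \right)} = 1 + \frac{2}{z}$ ($G{\left(E,z \right)} = \frac{2}{z} + 1 = 1 + \frac{2}{z}$)
$L = 1$ ($L = -4 + 5 = 1$)
$S{\left(J,H \right)} = H^{2} + \frac{2 + H}{H}$ ($S{\left(J,H \right)} = H H + \frac{2 + H}{H} = H^{2} + \frac{2 + H}{H}$)
$\frac{120}{342} + \frac{4846}{S{\left(L,-25 \right)}} = \frac{120}{342} + \frac{4846}{\frac{1}{-25} \left(2 - 25 + \left(-25\right)^{3}\right)} = 120 \cdot \frac{1}{342} + \frac{4846}{\left(- \frac{1}{25}\right) \left(2 - 25 - 15625\right)} = \frac{20}{57} + \frac{4846}{\left(- \frac{1}{25}\right) \left(-15648\right)} = \frac{20}{57} + \frac{4846}{\frac{15648}{25}} = \frac{20}{57} + 4846 \cdot \frac{25}{15648} = \frac{20}{57} + \frac{60575}{7824} = \frac{1203085}{148656}$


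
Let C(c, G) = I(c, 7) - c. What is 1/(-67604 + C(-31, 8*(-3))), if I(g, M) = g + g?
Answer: -1/67635 ≈ -1.4785e-5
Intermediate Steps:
I(g, M) = 2*g
C(c, G) = c (C(c, G) = 2*c - c = c)
1/(-67604 + C(-31, 8*(-3))) = 1/(-67604 - 31) = 1/(-67635) = -1/67635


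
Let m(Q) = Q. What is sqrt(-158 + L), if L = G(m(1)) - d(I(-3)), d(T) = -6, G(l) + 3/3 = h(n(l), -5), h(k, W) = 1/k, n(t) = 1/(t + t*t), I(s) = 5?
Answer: I*sqrt(151) ≈ 12.288*I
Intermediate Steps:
n(t) = 1/(t + t**2)
G(l) = -1 + l*(1 + l) (G(l) = -1 + 1/(1/(l*(1 + l))) = -1 + l*(1 + l))
L = 7 (L = (-1 + 1*(1 + 1)) - 1*(-6) = (-1 + 1*2) + 6 = (-1 + 2) + 6 = 1 + 6 = 7)
sqrt(-158 + L) = sqrt(-158 + 7) = sqrt(-151) = I*sqrt(151)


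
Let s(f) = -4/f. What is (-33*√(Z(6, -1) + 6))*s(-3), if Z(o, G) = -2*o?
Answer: -44*I*√6 ≈ -107.78*I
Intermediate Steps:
(-33*√(Z(6, -1) + 6))*s(-3) = (-33*√(-2*6 + 6))*(-4/(-3)) = (-33*√(-12 + 6))*(-4*(-⅓)) = -33*I*√6*(4/3) = -44*I*√6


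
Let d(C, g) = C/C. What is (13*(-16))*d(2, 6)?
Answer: -208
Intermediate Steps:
d(C, g) = 1
(13*(-16))*d(2, 6) = (13*(-16))*1 = -208*1 = -208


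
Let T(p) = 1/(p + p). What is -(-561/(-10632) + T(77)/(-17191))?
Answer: -247531437/4691217608 ≈ -0.052765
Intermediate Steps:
T(p) = 1/(2*p)
-(-561/(-10632) + T(77)/(-17191)) = -(-561/(-10632) + ((½)/77)/(-17191)) = -(-561*(-1/10632) + ((½)*(1/77))*(-1/17191)) = -(187/3544 + (1/154)*(-1/17191)) = -(187/3544 - 1/2647414) = -1*247531437/4691217608 = -247531437/4691217608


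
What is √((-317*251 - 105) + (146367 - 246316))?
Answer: I*√179621 ≈ 423.82*I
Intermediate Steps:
√((-317*251 - 105) + (146367 - 246316)) = √((-79567 - 105) - 99949) = √(-79672 - 99949) = √(-179621) = I*√179621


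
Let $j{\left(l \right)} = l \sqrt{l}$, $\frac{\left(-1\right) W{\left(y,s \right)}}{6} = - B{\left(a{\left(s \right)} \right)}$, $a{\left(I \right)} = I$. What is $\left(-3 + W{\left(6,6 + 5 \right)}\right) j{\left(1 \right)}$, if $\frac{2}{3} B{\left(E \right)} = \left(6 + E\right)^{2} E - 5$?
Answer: $28563$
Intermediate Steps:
$B{\left(E \right)} = - \frac{15}{2} + \frac{3 E \left(6 + E\right)^{2}}{2}$ ($B{\left(E \right)} = \frac{3 \left(\left(6 + E\right)^{2} E - 5\right)}{2} = \frac{3 \left(E \left(6 + E\right)^{2} - 5\right)}{2} = \frac{3 \left(-5 + E \left(6 + E\right)^{2}\right)}{2} = - \frac{15}{2} + \frac{3 E \left(6 + E\right)^{2}}{2}$)
$W{\left(y,s \right)} = -45 + 9 s \left(6 + s\right)^{2}$ ($W{\left(y,s \right)} = - 6 \left(- (- \frac{15}{2} + \frac{3 s \left(6 + s\right)^{2}}{2})\right) = - 6 \left(\frac{15}{2} - \frac{3 s \left(6 + s\right)^{2}}{2}\right) = -45 + 9 s \left(6 + s\right)^{2}$)
$j{\left(l \right)} = l^{\frac{3}{2}}$
$\left(-3 + W{\left(6,6 + 5 \right)}\right) j{\left(1 \right)} = \left(-3 - \left(45 - 9 \left(6 + 5\right) \left(6 + \left(6 + 5\right)\right)^{2}\right)\right) 1^{\frac{3}{2}} = \left(-3 - \left(45 - 99 \left(6 + 11\right)^{2}\right)\right) 1 = \left(-3 - \left(45 - 99 \cdot 17^{2}\right)\right) 1 = \left(-3 - \left(45 - 28611\right)\right) 1 = \left(-3 + \left(-45 + 28611\right)\right) 1 = \left(-3 + 28566\right) 1 = 28563 \cdot 1 = 28563$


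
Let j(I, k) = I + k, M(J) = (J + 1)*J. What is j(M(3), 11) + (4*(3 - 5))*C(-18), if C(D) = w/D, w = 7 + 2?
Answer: 27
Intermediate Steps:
M(J) = J*(1 + J) (M(J) = (1 + J)*J = J*(1 + J))
w = 9
C(D) = 9/D
j(M(3), 11) + (4*(3 - 5))*C(-18) = (3*(1 + 3) + 11) + (4*(3 - 5))*(9/(-18)) = (3*4 + 11) + (4*(-2))*(9*(-1/18)) = (12 + 11) - 8*(-½) = 23 + 4 = 27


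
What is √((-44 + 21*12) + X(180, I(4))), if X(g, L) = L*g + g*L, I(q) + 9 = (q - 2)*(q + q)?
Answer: 2*√682 ≈ 52.230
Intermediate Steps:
I(q) = -9 + 2*q*(-2 + q) (I(q) = -9 + (q - 2)*(q + q) = -9 + (-2 + q)*(2*q) = -9 + 2*q*(-2 + q))
X(g, L) = 2*L*g (X(g, L) = L*g + L*g = 2*L*g)
√((-44 + 21*12) + X(180, I(4))) = √((-44 + 21*12) + 2*(-9 - 4*4 + 2*4²)*180) = √((-44 + 252) + 2*(-9 - 16 + 2*16)*180) = √(208 + 2*(-9 - 16 + 32)*180) = √(208 + 2*7*180) = √(208 + 2520) = √2728 = 2*√682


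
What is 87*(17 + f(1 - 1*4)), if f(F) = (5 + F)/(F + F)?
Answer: 1450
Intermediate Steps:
f(F) = (5 + F)/(2*F) (f(F) = (5 + F)/((2*F)) = (5 + F)*(1/(2*F)) = (5 + F)/(2*F))
87*(17 + f(1 - 1*4)) = 87*(17 + (5 + (1 - 1*4))/(2*(1 - 1*4))) = 87*(17 + (5 + (1 - 4))/(2*(1 - 4))) = 87*(17 + (½)*(5 - 3)/(-3)) = 87*(17 + (½)*(-⅓)*2) = 87*(17 - ⅓) = 87*(50/3) = 1450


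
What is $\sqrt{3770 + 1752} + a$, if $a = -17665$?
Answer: $-17665 + \sqrt{5522} \approx -17591.0$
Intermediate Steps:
$\sqrt{3770 + 1752} + a = \sqrt{3770 + 1752} - 17665 = \sqrt{5522} - 17665 = -17665 + \sqrt{5522}$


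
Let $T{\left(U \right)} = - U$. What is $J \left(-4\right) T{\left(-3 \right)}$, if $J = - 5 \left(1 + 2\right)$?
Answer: $180$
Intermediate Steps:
$J = -15$ ($J = \left(-5\right) 3 = -15$)
$J \left(-4\right) T{\left(-3 \right)} = \left(-15\right) \left(-4\right) \left(\left(-1\right) \left(-3\right)\right) = 60 \cdot 3 = 180$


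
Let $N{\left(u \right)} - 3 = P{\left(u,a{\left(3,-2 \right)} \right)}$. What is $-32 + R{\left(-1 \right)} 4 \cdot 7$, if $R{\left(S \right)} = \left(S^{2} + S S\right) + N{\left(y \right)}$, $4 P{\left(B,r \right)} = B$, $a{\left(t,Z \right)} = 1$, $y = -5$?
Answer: $73$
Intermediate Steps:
$P{\left(B,r \right)} = \frac{B}{4}$
$N{\left(u \right)} = 3 + \frac{u}{4}$
$R{\left(S \right)} = \frac{7}{4} + 2 S^{2}$ ($R{\left(S \right)} = \left(S^{2} + S S\right) + \left(3 + \frac{1}{4} \left(-5\right)\right) = \left(S^{2} + S^{2}\right) + \left(3 - \frac{5}{4}\right) = 2 S^{2} + \frac{7}{4} = \frac{7}{4} + 2 S^{2}$)
$-32 + R{\left(-1 \right)} 4 \cdot 7 = -32 + \left(\frac{7}{4} + 2 \left(-1\right)^{2}\right) 4 \cdot 7 = -32 + \left(\frac{7}{4} + 2 \cdot 1\right) 28 = -32 + \left(\frac{7}{4} + 2\right) 28 = -32 + \frac{15}{4} \cdot 28 = -32 + 105 = 73$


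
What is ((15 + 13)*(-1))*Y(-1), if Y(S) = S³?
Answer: 28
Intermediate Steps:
((15 + 13)*(-1))*Y(-1) = ((15 + 13)*(-1))*(-1)³ = (28*(-1))*(-1) = -28*(-1) = 28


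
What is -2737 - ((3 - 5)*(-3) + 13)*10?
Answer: -2927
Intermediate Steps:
-2737 - ((3 - 5)*(-3) + 13)*10 = -2737 - (-2*(-3) + 13)*10 = -2737 - (6 + 13)*10 = -2737 - 19*10 = -2737 - 1*190 = -2737 - 190 = -2927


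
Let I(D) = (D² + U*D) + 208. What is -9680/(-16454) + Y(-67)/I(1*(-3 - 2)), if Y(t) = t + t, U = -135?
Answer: 1646151/3735058 ≈ 0.44073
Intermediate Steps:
Y(t) = 2*t
I(D) = 208 + D² - 135*D (I(D) = (D² - 135*D) + 208 = 208 + D² - 135*D)
-9680/(-16454) + Y(-67)/I(1*(-3 - 2)) = -9680/(-16454) + (2*(-67))/(208 + (1*(-3 - 2))² - 135*(-3 - 2)) = -9680*(-1/16454) - 134/(208 + (1*(-5))² - 135*(-5)) = 4840/8227 - 134/(208 + (-5)² - 135*(-5)) = 4840/8227 - 134/(208 + 25 + 675) = 4840/8227 - 134/908 = 4840/8227 - 134*1/908 = 4840/8227 - 67/454 = 1646151/3735058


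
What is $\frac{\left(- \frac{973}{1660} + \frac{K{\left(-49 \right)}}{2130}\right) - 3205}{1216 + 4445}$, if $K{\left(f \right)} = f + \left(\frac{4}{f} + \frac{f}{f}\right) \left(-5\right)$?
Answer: $- \frac{55538562217}{98079202620} \approx -0.56626$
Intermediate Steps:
$K{\left(f \right)} = -5 + f - \frac{20}{f}$ ($K{\left(f \right)} = f + \left(\frac{4}{f} + 1\right) \left(-5\right) = f + \left(1 + \frac{4}{f}\right) \left(-5\right) = f - \left(5 + \frac{20}{f}\right) = -5 + f - \frac{20}{f}$)
$\frac{\left(- \frac{973}{1660} + \frac{K{\left(-49 \right)}}{2130}\right) - 3205}{1216 + 4445} = \frac{\left(- \frac{973}{1660} + \frac{-5 - 49 - \frac{20}{-49}}{2130}\right) - 3205}{1216 + 4445} = \frac{\left(\left(-973\right) \frac{1}{1660} + \left(-5 - 49 - - \frac{20}{49}\right) \frac{1}{2130}\right) - 3205}{5661} = \left(\left(- \frac{973}{1660} + \left(-5 - 49 + \frac{20}{49}\right) \frac{1}{2130}\right) - 3205\right) \frac{1}{5661} = \left(\left(- \frac{973}{1660} - \frac{1313}{52185}\right) - 3205\right) \frac{1}{5661} = \left(- \frac{10591117}{17325420} - 3205\right) \frac{1}{5661} = \left(- \frac{55538562217}{17325420}\right) \frac{1}{5661} = - \frac{55538562217}{98079202620}$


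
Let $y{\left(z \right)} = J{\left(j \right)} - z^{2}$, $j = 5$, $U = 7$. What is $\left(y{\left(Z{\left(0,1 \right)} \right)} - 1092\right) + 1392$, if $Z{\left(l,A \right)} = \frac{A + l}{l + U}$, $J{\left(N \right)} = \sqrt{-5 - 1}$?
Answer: $\frac{14699}{49} + i \sqrt{6} \approx 299.98 + 2.4495 i$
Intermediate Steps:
$J{\left(N \right)} = i \sqrt{6}$ ($J{\left(N \right)} = \sqrt{-6} = i \sqrt{6}$)
$Z{\left(l,A \right)} = \frac{A + l}{7 + l}$ ($Z{\left(l,A \right)} = \frac{A + l}{l + 7} = \frac{A + l}{7 + l}$)
$y{\left(z \right)} = - z^{2} + i \sqrt{6}$ ($y{\left(z \right)} = i \sqrt{6} - z^{2} = - z^{2} + i \sqrt{6}$)
$\left(y{\left(Z{\left(0,1 \right)} \right)} - 1092\right) + 1392 = \left(\left(- \left(\frac{1 + 0}{7 + 0}\right)^{2} + i \sqrt{6}\right) - 1092\right) + 1392 = \left(\left(- \left(\frac{1}{7} \cdot 1\right)^{2} + i \sqrt{6}\right) - 1092\right) + 1392 = \left(\left(- \frac{1}{49} + i \sqrt{6}\right) - 1092\right) + 1392 = \left(- \frac{53509}{49} + i \sqrt{6}\right) + 1392 = \frac{14699}{49} + i \sqrt{6}$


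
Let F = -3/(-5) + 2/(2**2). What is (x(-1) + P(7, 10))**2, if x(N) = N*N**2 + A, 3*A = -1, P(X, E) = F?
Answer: 49/900 ≈ 0.054444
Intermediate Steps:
F = 11/10 (F = -3*(-1/5) + 2/4 = 3/5 + 2*(1/4) = 3/5 + 1/2 = 11/10 ≈ 1.1000)
P(X, E) = 11/10
A = -1/3 (A = (1/3)*(-1) = -1/3 ≈ -0.33333)
x(N) = -1/3 + N**3 (x(N) = N*N**2 - 1/3 = N**3 - 1/3 = -1/3 + N**3)
(x(-1) + P(7, 10))**2 = ((-1/3 + (-1)**3) + 11/10)**2 = ((-1/3 - 1) + 11/10)**2 = (-4/3 + 11/10)**2 = (-7/30)**2 = 49/900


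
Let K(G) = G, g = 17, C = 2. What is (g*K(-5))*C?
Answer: -170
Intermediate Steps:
(g*K(-5))*C = (17*(-5))*2 = -85*2 = -170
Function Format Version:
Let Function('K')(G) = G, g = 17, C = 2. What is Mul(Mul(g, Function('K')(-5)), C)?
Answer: -170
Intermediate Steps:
Mul(Mul(g, Function('K')(-5)), C) = Mul(Mul(17, -5), 2) = Mul(-85, 2) = -170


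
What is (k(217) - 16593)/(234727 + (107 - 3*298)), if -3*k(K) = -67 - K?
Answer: -9899/140364 ≈ -0.070524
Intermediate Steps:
k(K) = 67/3 + K/3 (k(K) = -(-67 - K)/3 = 67/3 + K/3)
(k(217) - 16593)/(234727 + (107 - 3*298)) = ((67/3 + (⅓)*217) - 16593)/(234727 + (107 - 3*298)) = ((67/3 + 217/3) - 16593)/(234727 + (107 - 894)) = (284/3 - 16593)/(234727 - 787) = -49495/3/233940 = -49495/3*1/233940 = -9899/140364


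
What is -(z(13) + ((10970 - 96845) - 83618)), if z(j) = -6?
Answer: 169499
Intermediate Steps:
-(z(13) + ((10970 - 96845) - 83618)) = -(-6 + ((10970 - 96845) - 83618)) = -(-6 + (-85875 - 83618)) = -(-6 - 169493) = -1*(-169499) = 169499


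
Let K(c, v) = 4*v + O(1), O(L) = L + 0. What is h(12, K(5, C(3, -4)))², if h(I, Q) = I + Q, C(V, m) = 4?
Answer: 841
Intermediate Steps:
O(L) = L
K(c, v) = 1 + 4*v (K(c, v) = 4*v + 1 = 1 + 4*v)
h(12, K(5, C(3, -4)))² = (12 + (1 + 4*4))² = (12 + (1 + 16))² = (12 + 17)² = 29² = 841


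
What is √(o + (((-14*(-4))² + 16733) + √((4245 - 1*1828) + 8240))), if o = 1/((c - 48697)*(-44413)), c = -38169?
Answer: √(1749883644428389478446 + 88071047583087556*√10657)/296767666 ≈ 141.32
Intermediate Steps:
o = 1/3857979658 (o = 1/(-38169 - 48697*(-44413)) = -1/44413/(-86866) = -1/86866*(-1/44413) = 1/3857979658 ≈ 2.5920e-10)
√(o + (((-14*(-4))² + 16733) + √((4245 - 1*1828) + 8240))) = √(1/3857979658 + (((-14*(-4))² + 16733) + √((4245 - 1*1828) + 8240))) = √(1/3857979658 + ((56² + 16733) + √((4245 - 1828) + 8240))) = √(1/3857979658 + ((3136 + 16733) + √(2417 + 8240))) = √(1/3857979658 + (19869 + √10657)) = √(76654197824803/3857979658 + √10657)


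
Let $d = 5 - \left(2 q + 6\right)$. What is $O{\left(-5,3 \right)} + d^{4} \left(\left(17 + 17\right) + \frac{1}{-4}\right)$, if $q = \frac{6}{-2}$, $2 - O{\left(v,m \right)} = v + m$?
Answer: $\frac{84391}{4} \approx 21098.0$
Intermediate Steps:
$O{\left(v,m \right)} = 2 - m - v$ ($O{\left(v,m \right)} = 2 - \left(v + m\right) = 2 - \left(m + v\right) = 2 - m - v$)
$q = -3$ ($q = 6 \left(- \frac{1}{2}\right) = -3$)
$d = 5$ ($d = 5 - \left(2 \left(-3\right) + 6\right) = 5 - \left(-6 + 6\right) = 5 - 0 = 5 + 0 = 5$)
$O{\left(-5,3 \right)} + d^{4} \left(\left(17 + 17\right) + \frac{1}{-4}\right) = \left(2 - 3 - -5\right) + 5^{4} \left(\left(17 + 17\right) + \frac{1}{-4}\right) = \left(2 - 3 + 5\right) + 625 \left(34 - \frac{1}{4}\right) = 4 + 625 \cdot \frac{135}{4} = 4 + \frac{84375}{4} = \frac{84391}{4}$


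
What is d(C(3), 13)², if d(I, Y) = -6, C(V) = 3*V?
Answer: 36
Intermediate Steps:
d(C(3), 13)² = (-6)² = 36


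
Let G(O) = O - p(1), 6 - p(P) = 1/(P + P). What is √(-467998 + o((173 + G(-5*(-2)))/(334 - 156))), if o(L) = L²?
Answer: I*√59312068503/356 ≈ 684.1*I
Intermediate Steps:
p(P) = 6 - 1/(2*P) (p(P) = 6 - 1/(P + P) = 6 - 1/(2*P))
G(O) = -11/2 + O (G(O) = O - (6 - ½/1) = O - (6 - ½*1) = O - (6 - ½) = O - 1*11/2 = O - 11/2 = -11/2 + O)
√(-467998 + o((173 + G(-5*(-2)))/(334 - 156))) = √(-467998 + ((173 + (-11/2 - 5*(-2)))/(334 - 156))²) = √(-467998 + ((173 + (-11/2 + 10))/178)²) = √(-467998 + ((173 + 9/2)*(1/178))²) = √(-467998 + ((355/2)*(1/178))²) = √(-467998 + (355/356)²) = √(-467998 + 126025/126736) = √(-59312068503/126736) = I*√59312068503/356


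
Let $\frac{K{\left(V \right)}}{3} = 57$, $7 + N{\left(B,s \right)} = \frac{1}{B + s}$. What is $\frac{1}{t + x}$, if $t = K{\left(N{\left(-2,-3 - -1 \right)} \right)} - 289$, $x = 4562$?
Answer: $\frac{1}{4444} \approx 0.00022502$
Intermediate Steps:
$N{\left(B,s \right)} = -7 + \frac{1}{B + s}$
$K{\left(V \right)} = 171$ ($K{\left(V \right)} = 3 \cdot 57 = 171$)
$t = -118$ ($t = 171 - 289 = -118$)
$\frac{1}{t + x} = \frac{1}{-118 + 4562} = \frac{1}{4444}$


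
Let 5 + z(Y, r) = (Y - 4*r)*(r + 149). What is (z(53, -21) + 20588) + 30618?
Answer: 68737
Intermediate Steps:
z(Y, r) = -5 + (149 + r)*(Y - 4*r) (z(Y, r) = -5 + (Y - 4*r)*(r + 149) = -5 + (Y - 4*r)*(149 + r) = -5 + (149 + r)*(Y - 4*r))
(z(53, -21) + 20588) + 30618 = ((-5 - 596*(-21) - 4*(-21)² + 149*53 + 53*(-21)) + 20588) + 30618 = ((-5 + 12516 - 4*441 + 7897 - 1113) + 20588) + 30618 = ((-5 + 12516 - 1764 + 7897 - 1113) + 20588) + 30618 = (17531 + 20588) + 30618 = 38119 + 30618 = 68737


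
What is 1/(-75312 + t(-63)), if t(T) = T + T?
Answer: -1/75438 ≈ -1.3256e-5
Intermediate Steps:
t(T) = 2*T
1/(-75312 + t(-63)) = 1/(-75312 + 2*(-63)) = 1/(-75312 - 126) = 1/(-75438) = -1/75438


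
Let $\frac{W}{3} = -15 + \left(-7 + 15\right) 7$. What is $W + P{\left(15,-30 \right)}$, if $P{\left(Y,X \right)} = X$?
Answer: $93$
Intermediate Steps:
$W = 123$ ($W = 3 \left(-15 + \left(-7 + 15\right) 7\right) = 3 \left(-15 + 8 \cdot 7\right) = 3 \left(-15 + 56\right) = 3 \cdot 41 = 123$)
$W + P{\left(15,-30 \right)} = 123 - 30 = 93$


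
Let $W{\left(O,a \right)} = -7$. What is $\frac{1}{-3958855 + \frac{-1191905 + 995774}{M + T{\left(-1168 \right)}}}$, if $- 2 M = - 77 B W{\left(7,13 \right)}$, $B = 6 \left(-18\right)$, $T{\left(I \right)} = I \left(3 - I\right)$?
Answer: $- \frac{1338622}{5299410201679} \approx -2.526 \cdot 10^{-7}$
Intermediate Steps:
$B = -108$
$M = 29106$ ($M = - \frac{\left(-77\right) \left(-108\right) \left(-7\right)}{2} = - \frac{8316 \left(-7\right)}{2} = \left(- \frac{1}{2}\right) \left(-58212\right) = 29106$)
$\frac{1}{-3958855 + \frac{-1191905 + 995774}{M + T{\left(-1168 \right)}}} = \frac{1}{-3958855 + \frac{-1191905 + 995774}{29106 - 1168 \left(3 - -1168\right)}} = \frac{1}{-3958855 - \frac{196131}{29106 - 1168 \left(3 + 1168\right)}} = \frac{1}{-3958855 - \frac{196131}{29106 - 1367728}} = \frac{1}{-3958855 - \frac{196131}{-1338622}} = \frac{1}{-3958855 - - \frac{196131}{1338622}} = \frac{1}{-3958855 + \frac{196131}{1338622}} = \frac{1}{- \frac{5299410201679}{1338622}} = - \frac{1338622}{5299410201679}$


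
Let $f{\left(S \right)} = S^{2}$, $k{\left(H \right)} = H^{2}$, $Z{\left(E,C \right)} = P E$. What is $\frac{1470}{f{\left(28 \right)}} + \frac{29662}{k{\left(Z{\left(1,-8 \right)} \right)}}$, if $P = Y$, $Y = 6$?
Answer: $\frac{59459}{72} \approx 825.82$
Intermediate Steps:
$P = 6$
$Z{\left(E,C \right)} = 6 E$
$\frac{1470}{f{\left(28 \right)}} + \frac{29662}{k{\left(Z{\left(1,-8 \right)} \right)}} = \frac{1470}{28^{2}} + \frac{29662}{\left(6 \cdot 1\right)^{2}} = \frac{1470}{784} + \frac{29662}{6^{2}} = 1470 \cdot \frac{1}{784} + \frac{29662}{36} = \frac{15}{8} + 29662 \cdot \frac{1}{36} = \frac{15}{8} + \frac{14831}{18} = \frac{59459}{72}$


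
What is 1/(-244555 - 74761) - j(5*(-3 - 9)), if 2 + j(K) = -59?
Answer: 19478275/319316 ≈ 61.000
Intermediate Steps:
j(K) = -61 (j(K) = -2 - 59 = -61)
1/(-244555 - 74761) - j(5*(-3 - 9)) = 1/(-244555 - 74761) - 1*(-61) = 1/(-319316) + 61 = -1/319316 + 61 = 19478275/319316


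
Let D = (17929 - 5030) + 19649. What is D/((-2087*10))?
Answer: -16274/10435 ≈ -1.5596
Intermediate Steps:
D = 32548 (D = 12899 + 19649 = 32548)
D/((-2087*10)) = 32548/((-2087*10)) = 32548/(-20870) = 32548*(-1/20870) = -16274/10435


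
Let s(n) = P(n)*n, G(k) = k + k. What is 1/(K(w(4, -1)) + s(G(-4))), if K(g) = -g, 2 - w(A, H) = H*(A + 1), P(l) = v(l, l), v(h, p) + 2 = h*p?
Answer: -1/503 ≈ -0.0019881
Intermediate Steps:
G(k) = 2*k
v(h, p) = -2 + h*p
P(l) = -2 + l² (P(l) = -2 + l*l = -2 + l²)
w(A, H) = 2 - H*(1 + A) (w(A, H) = 2 - H*(A + 1) = 2 - H*(1 + A))
s(n) = n*(-2 + n²) (s(n) = (-2 + n²)*n = n*(-2 + n²))
1/(K(w(4, -1)) + s(G(-4))) = 1/(-(2 - 1*(-1) - 1*4*(-1)) + (2*(-4))*(-2 + (2*(-4))²)) = 1/(-(2 + 1 + 4) - 8*(-2 + (-8)²)) = 1/(-1*7 - 8*(-2 + 64)) = 1/(-7 - 8*62) = 1/(-7 - 496) = 1/(-503) = -1/503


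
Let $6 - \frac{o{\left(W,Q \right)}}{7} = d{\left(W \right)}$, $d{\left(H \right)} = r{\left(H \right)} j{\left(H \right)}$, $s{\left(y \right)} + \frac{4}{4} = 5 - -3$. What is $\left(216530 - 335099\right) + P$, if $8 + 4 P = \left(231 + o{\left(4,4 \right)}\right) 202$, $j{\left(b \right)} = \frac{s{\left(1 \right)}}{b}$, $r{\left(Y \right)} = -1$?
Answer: $- \frac{833327}{8} \approx -1.0417 \cdot 10^{5}$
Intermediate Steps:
$s{\left(y \right)} = 7$ ($s{\left(y \right)} = -1 + \left(5 - -3\right) = -1 + \left(5 + 3\right) = -1 + 8 = 7$)
$j{\left(b \right)} = \frac{7}{b}$
$d{\left(H \right)} = - \frac{7}{H}$
$o{\left(W,Q \right)} = 42 + \frac{49}{W}$ ($o{\left(W,Q \right)} = 42 - 7 \left(- \frac{7}{W}\right) = 42 + \frac{49}{W}$)
$P = \frac{115225}{8}$ ($P = -2 + \frac{\left(231 + \left(42 + \frac{49}{4}\right)\right) 202}{4} = -2 + \frac{\left(231 + \frac{217}{4}\right) 202}{4} = -2 + \frac{\frac{1141}{4} \cdot 202}{4} = -2 + \frac{1}{4} \cdot \frac{115241}{2} = -2 + \frac{115241}{8} = \frac{115225}{8} \approx 14403.0$)
$\left(216530 - 335099\right) + P = \left(216530 - 335099\right) + \frac{115225}{8} = -118569 + \frac{115225}{8} = - \frac{833327}{8}$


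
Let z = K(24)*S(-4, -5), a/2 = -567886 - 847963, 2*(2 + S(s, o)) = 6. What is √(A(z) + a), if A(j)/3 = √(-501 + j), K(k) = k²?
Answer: √(-2831698 + 15*√3) ≈ 1682.8*I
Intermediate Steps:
S(s, o) = 1 (S(s, o) = -2 + (½)*6 = -2 + 3 = 1)
a = -2831698 (a = 2*(-567886 - 847963) = 2*(-1415849) = -2831698)
z = 576 (z = 24²*1 = 576*1 = 576)
A(j) = 3*√(-501 + j)
√(A(z) + a) = √(3*√(-501 + 576) - 2831698) = √(3*√75 - 2831698) = √(3*(5*√3) - 2831698) = √(15*√3 - 2831698) = √(-2831698 + 15*√3)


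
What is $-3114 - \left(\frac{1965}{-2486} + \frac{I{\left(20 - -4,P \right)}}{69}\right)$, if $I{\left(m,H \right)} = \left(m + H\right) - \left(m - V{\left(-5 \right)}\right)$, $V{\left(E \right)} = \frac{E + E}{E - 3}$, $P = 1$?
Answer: $- \frac{356017923}{114356} \approx -3113.2$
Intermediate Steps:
$V{\left(E \right)} = \frac{2 E}{-3 + E}$
$I{\left(m,H \right)} = \frac{5}{4} + H$ ($I{\left(m,H \right)} = \left(m + H\right) - \left(m + \frac{10}{-3 - 5}\right) = \left(H + m\right) - \left(- \frac{5}{4} + m\right) = \frac{5}{4} + H$)
$-3114 - \left(\frac{1965}{-2486} + \frac{I{\left(20 - -4,P \right)}}{69}\right) = -3114 - \left(\frac{1965}{-2486} + \frac{\frac{5}{4} + 1}{69}\right) = -3114 - \left(1965 \left(- \frac{1}{2486}\right) + \frac{9}{4} \cdot \frac{1}{69}\right) = -3114 - \left(- \frac{1965}{2486} + \frac{3}{92}\right) = -3114 - - \frac{86661}{114356} = -3114 + \frac{86661}{114356} = - \frac{356017923}{114356}$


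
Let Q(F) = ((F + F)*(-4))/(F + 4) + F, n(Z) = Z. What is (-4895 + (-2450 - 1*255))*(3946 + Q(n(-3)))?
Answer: -30149200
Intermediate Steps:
Q(F) = F - 8*F/(4 + F) (Q(F) = ((2*F)*(-4))/(4 + F) + F = (-8*F)/(4 + F) + F = -8*F/(4 + F) + F = F - 8*F/(4 + F))
(-4895 + (-2450 - 1*255))*(3946 + Q(n(-3))) = (-4895 + (-2450 - 1*255))*(3946 - 3*(-4 - 3)/(4 - 3)) = (-4895 + (-2450 - 255))*(3946 - 3*(-7)/1) = (-4895 - 2705)*(3946 - 3*1*(-7)) = -7600*(3946 + 21) = -7600*3967 = -30149200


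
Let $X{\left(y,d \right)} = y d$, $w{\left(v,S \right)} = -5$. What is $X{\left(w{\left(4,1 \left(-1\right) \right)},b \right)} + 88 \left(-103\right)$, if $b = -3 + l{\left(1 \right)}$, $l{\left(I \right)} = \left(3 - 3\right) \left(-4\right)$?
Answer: $-9049$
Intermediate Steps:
$l{\left(I \right)} = 0$ ($l{\left(I \right)} = 0 \left(-4\right) = 0$)
$b = -3$ ($b = -3 + 0 = -3$)
$X{\left(y,d \right)} = d y$
$X{\left(w{\left(4,1 \left(-1\right) \right)},b \right)} + 88 \left(-103\right) = \left(-3\right) \left(-5\right) + 88 \left(-103\right) = 15 - 9064 = -9049$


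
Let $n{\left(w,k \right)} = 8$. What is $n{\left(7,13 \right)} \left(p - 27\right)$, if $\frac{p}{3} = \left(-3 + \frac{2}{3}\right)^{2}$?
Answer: $- \frac{256}{3} \approx -85.333$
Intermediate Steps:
$p = \frac{49}{3}$ ($p = 3 \left(-3 + \frac{2}{3}\right)^{2} = 3 \left(- \frac{7}{3}\right)^{2} = 3 \cdot \frac{49}{9} = \frac{49}{3} \approx 16.333$)
$n{\left(7,13 \right)} \left(p - 27\right) = 8 \left(\frac{49}{3} - 27\right) = 8 \left(- \frac{32}{3}\right) = - \frac{256}{3}$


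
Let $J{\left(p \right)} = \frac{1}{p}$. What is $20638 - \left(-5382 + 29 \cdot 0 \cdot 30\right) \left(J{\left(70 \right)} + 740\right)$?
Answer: $\frac{140118821}{35} \approx 4.0034 \cdot 10^{6}$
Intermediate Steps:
$20638 - \left(-5382 + 29 \cdot 0 \cdot 30\right) \left(J{\left(70 \right)} + 740\right) = 20638 - \left(-5382 + 29 \cdot 0 \cdot 30\right) \left(\frac{1}{70} + 740\right) = 20638 - \left(-5382 + 0 \cdot 30\right) \left(\frac{1}{70} + 740\right) = 20638 - \left(-5382 + 0\right) \frac{51801}{70} = 20638 - \left(-5382\right) \frac{51801}{70} = 20638 - - \frac{139396491}{35} = 20638 + \frac{139396491}{35} = \frac{140118821}{35}$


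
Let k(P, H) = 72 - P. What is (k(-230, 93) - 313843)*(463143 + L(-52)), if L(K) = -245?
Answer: -145137501818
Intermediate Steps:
(k(-230, 93) - 313843)*(463143 + L(-52)) = ((72 - 1*(-230)) - 313843)*(463143 - 245) = ((72 + 230) - 313843)*462898 = (302 - 313843)*462898 = -313541*462898 = -145137501818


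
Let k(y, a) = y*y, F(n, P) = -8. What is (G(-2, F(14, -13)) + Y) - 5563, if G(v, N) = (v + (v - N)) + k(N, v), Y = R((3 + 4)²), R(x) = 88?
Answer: -5407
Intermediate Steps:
Y = 88
k(y, a) = y²
G(v, N) = N² - N + 2*v (G(v, N) = (v + (v - N)) + N² = (-N + 2*v) + N² = N² - N + 2*v)
(G(-2, F(14, -13)) + Y) - 5563 = (((-8)² - 1*(-8) + 2*(-2)) + 88) - 5563 = ((64 + 8 - 4) + 88) - 5563 = (68 + 88) - 5563 = 156 - 5563 = -5407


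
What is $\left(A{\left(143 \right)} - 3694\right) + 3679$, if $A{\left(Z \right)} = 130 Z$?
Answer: $18575$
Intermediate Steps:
$\left(A{\left(143 \right)} - 3694\right) + 3679 = \left(130 \cdot 143 - 3694\right) + 3679 = \left(18590 - 3694\right) + 3679 = 14896 + 3679 = 18575$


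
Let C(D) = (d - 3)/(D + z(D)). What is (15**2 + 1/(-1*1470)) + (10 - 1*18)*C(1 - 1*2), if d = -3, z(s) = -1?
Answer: 295469/1470 ≈ 201.00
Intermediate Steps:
C(D) = -6/(-1 + D) (C(D) = (-3 - 3)/(D - 1) = -6/(-1 + D))
(15**2 + 1/(-1*1470)) + (10 - 1*18)*C(1 - 1*2) = (15**2 + 1/(-1*1470)) + (10 - 1*18)*(-6/(-1 + (1 - 1*2))) = (225 + 1/(-1470)) + (10 - 18)*(-6/(-1 + (1 - 2))) = (225 - 1/1470) - (-48)/(-1 - 1) = 330749/1470 - (-48)/(-2) = 330749/1470 - (-48)*(-1)/2 = 330749/1470 - 8*3 = 330749/1470 - 24 = 295469/1470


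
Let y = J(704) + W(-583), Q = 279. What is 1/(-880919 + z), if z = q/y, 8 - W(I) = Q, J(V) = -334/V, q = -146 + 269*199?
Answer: -31853/28066176747 ≈ -1.1349e-6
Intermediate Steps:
q = 53385 (q = -146 + 53531 = 53385)
W(I) = -271 (W(I) = 8 - 1*279 = 8 - 279 = -271)
y = -95559/352 (y = -334/704 - 271 = -334*1/704 - 271 = -167/352 - 271 = -95559/352 ≈ -271.47)
z = -6263840/31853 (z = 53385/(-95559/352) = 53385*(-352/95559) = -6263840/31853 ≈ -196.65)
1/(-880919 + z) = 1/(-880919 - 6263840/31853) = 1/(-28066176747/31853) = -31853/28066176747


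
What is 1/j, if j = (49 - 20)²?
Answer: 1/841 ≈ 0.0011891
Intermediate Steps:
j = 841 (j = 29² = 841)
1/j = 1/841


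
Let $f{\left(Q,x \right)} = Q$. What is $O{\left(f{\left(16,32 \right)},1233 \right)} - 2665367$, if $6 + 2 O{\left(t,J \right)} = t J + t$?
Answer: $-2655498$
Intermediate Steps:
$O{\left(t,J \right)} = -3 + \frac{t}{2} + \frac{J t}{2}$ ($O{\left(t,J \right)} = -3 + \frac{t J + t}{2} = -3 + \frac{J t + t}{2} = -3 + \frac{t + J t}{2} = -3 + \left(\frac{t}{2} + \frac{J t}{2}\right) = -3 + \frac{t}{2} + \frac{J t}{2}$)
$O{\left(f{\left(16,32 \right)},1233 \right)} - 2665367 = \left(-3 + \frac{1}{2} \cdot 16 + \frac{1}{2} \cdot 1233 \cdot 16\right) - 2665367 = \left(-3 + 8 + 9864\right) - 2665367 = 9869 - 2665367 = -2655498$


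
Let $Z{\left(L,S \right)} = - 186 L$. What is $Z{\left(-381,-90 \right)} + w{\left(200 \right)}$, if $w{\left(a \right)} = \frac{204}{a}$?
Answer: $\frac{3543351}{50} \approx 70867.0$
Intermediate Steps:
$Z{\left(-381,-90 \right)} + w{\left(200 \right)} = \left(-186\right) \left(-381\right) + \frac{204}{200} = 70866 + 204 \cdot \frac{1}{200} = 70866 + \frac{51}{50} = \frac{3543351}{50}$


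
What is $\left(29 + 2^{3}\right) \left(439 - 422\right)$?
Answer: $629$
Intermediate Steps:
$\left(29 + 2^{3}\right) \left(439 - 422\right) = \left(29 + 8\right) 17 = 37 \cdot 17 = 629$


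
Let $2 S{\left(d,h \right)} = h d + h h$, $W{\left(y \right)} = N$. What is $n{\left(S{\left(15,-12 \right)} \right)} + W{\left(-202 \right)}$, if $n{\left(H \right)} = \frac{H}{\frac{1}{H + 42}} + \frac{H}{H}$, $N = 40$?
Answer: $-391$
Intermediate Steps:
$W{\left(y \right)} = 40$
$S{\left(d,h \right)} = \frac{h^{2}}{2} + \frac{d h}{2}$ ($S{\left(d,h \right)} = \frac{h d + h h}{2} = \frac{d h + h^{2}}{2} = \frac{h^{2} + d h}{2} = \frac{h^{2}}{2} + \frac{d h}{2}$)
$n{\left(H \right)} = 1 + H \left(42 + H\right)$ ($n{\left(H \right)} = \frac{H}{\frac{1}{42 + H}} + 1 = H \left(42 + H\right) + 1 = 1 + H \left(42 + H\right)$)
$n{\left(S{\left(15,-12 \right)} \right)} + W{\left(-202 \right)} = \left(1 + \left(\frac{1}{2} \left(-12\right) \left(15 - 12\right)\right)^{2} + 42 \cdot \frac{1}{2} \left(-12\right) \left(15 - 12\right)\right) + 40 = \left(1 + \left(\frac{1}{2} \left(-12\right) 3\right)^{2} + 42 \cdot \frac{1}{2} \left(-12\right) 3\right) + 40 = \left(1 + \left(-18\right)^{2} + 42 \left(-18\right)\right) + 40 = \left(1 + 324 - 756\right) + 40 = -431 + 40 = -391$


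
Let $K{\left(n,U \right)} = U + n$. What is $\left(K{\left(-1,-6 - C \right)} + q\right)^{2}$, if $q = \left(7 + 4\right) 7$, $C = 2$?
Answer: $4624$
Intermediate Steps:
$q = 77$ ($q = 11 \cdot 7 = 77$)
$\left(K{\left(-1,-6 - C \right)} + q\right)^{2} = \left(\left(\left(-6 - 2\right) - 1\right) + 77\right)^{2} = \left(\left(-8 - 1\right) + 77\right)^{2} = \left(-9 + 77\right)^{2} = 68^{2} = 4624$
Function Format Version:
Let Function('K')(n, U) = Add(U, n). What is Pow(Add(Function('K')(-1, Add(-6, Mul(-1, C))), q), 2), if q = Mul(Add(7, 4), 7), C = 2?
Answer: 4624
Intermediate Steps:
q = 77 (q = Mul(11, 7) = 77)
Pow(Add(Function('K')(-1, Add(-6, Mul(-1, C))), q), 2) = Pow(Add(Add(Add(-6, Mul(-1, 2)), -1), 77), 2) = Pow(Add(Add(Add(-6, -2), -1), 77), 2) = Pow(Add(Add(-8, -1), 77), 2) = Pow(Add(-9, 77), 2) = Pow(68, 2) = 4624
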